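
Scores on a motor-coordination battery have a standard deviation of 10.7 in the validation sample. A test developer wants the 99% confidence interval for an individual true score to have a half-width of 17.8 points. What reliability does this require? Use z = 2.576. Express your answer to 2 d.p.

0.58

Required SEM = 17.8 / 2.576 ≈ 6.9099
r = 1 − (6.9099/10.7)² ≈ 1 − 0.4170 ≈ 0.5830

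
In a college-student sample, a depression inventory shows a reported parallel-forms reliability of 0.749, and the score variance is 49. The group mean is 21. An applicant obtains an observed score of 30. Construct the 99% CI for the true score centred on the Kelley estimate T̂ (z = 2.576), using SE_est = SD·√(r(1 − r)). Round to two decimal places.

[19.92, 35.56]

SD = √49 = 7.0000
Estimated true score = 0.7490×30 + (1 − 0.7490)×21 ≃ 27.7410
SE_est = SD × √(r(1 − r)) = 7.0000 × √0.1880 ≃ 7.0000 × 0.4336 ≃ 3.0351
CI = 27.7410 ± 2.576 × 3.0351 → [19.9225, 35.5595]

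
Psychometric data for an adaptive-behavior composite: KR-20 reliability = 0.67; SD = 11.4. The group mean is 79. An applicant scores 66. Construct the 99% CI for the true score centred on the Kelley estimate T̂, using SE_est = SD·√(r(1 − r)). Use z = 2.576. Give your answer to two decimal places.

T̂ = 0.6700(66) + 0.3300(79) ≈ 70.2900
SE_est = 11.4000·√(0.6700·0.3300) ≈ 5.3604
99% CI: 70.2900 ± 13.8085 ≈ (56.4815, 84.0985)

[56.48, 84.10]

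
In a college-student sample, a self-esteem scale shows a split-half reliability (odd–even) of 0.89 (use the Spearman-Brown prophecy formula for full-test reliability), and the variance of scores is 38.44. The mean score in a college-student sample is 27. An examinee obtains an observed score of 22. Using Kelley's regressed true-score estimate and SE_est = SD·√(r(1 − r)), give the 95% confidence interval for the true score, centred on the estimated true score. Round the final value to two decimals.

[19.45, 25.14]

σ = 38.44^(1/2) = 6.200
r_full = 2·0.89 / (1 + 0.89) ≈ 0.942
Estimated true score = 0.942*22 + (1 − 0.942)*27 ≈ 22.291
SE_est = 6.200*√(0.942*0.058) ≈ 1.452
95% CI: 22.291 ± 2.845 ≈ (19.446, 25.136)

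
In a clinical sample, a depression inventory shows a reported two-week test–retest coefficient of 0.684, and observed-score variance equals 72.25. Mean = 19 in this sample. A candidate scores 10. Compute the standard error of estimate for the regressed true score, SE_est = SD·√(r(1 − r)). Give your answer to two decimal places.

3.95

σ = 72.25^(1/2) = 8.500
SE_est = SD * √(r(1 − r)) = 8.500 * √0.216 ≈ 8.500 * 0.465 ≈ 3.952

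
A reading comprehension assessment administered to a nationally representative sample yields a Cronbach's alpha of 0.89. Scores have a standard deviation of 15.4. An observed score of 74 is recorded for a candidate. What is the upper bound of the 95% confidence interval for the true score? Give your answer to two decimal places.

SEM = 15.400 · √(1 − 0.890) = 15.400 · √0.110 ≈ 15.400 · 0.332 ≈ 5.108
Half-width = 1.96·5.108 ≈ 10.011
Upper limit = 74 + 10.011 ≈ 84.011

84.01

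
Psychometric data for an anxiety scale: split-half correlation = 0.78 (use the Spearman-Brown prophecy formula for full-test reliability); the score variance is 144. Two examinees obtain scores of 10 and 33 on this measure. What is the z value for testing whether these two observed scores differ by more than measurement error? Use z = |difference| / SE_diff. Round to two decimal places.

σ = 144^(1/2) = 12.000
Full-length reliability (Spearman-Brown) = 2(0.78)/(1+0.78) ≈ 0.876
SEM = 12.000*√(1 − 0.876) ≈ 4.219
SE_diff = √2 * SEM ≈ 5.966
z = 23 / 5.966 ≈ 3.855

3.86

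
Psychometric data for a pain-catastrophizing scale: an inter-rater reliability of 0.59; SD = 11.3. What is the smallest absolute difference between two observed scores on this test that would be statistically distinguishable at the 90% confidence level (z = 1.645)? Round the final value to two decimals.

SEM = 11.3000·√(1 − 0.5900) ≈ 7.2355
SE_diff = √2 · SEM ≈ 10.2326
Minimum reliable difference = 1.645 · SE_diff ≈ 1.645 · 10.2326 ≈ 16.8326

16.83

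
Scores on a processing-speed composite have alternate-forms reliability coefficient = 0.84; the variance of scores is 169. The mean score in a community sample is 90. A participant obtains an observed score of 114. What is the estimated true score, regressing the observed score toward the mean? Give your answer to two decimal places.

110.16

T̂ = r·X + (1 − r)·M = 0.8400*114 + 0.1600*90 = 95.7600 + 14.4000 ≈ 110.1600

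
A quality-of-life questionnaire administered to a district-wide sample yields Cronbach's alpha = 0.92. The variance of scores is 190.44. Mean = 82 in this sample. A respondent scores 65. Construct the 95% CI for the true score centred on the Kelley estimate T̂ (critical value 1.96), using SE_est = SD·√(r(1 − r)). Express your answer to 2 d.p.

σ = 190.44^(1/2) = 13.800
Estimated true score = 0.920·65 + (1 − 0.920)·82 ≈ 66.360
SE_est = SD · √(r(1 − r)) = 13.800 · √0.074 ≈ 13.800 · 0.271 ≈ 3.744
95% CI: 66.360 ± 7.338 ≈ (59.022, 73.698)

[59.02, 73.70]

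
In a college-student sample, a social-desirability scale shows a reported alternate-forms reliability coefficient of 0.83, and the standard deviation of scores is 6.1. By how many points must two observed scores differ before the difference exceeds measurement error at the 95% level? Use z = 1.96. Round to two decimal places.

SEM = 6.1000 * √(1 − 0.8300) = 6.1000 * √0.1700 ≃ 6.1000 * 0.4123 ≃ 2.5151
Standard error of the difference = 2.5151·√2 ≃ 3.5569
Minimum reliable difference = 1.96 * SE_diff ≃ 1.96 * 3.5569 ≃ 6.9715

6.97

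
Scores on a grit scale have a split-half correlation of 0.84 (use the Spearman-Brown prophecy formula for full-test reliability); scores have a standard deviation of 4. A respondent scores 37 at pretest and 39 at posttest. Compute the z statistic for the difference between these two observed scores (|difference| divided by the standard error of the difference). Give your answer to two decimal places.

1.20

Full-length reliability (Spearman-Brown) = 2(0.84)/(1+0.84) ≃ 0.913
SEM = 4.000 · √(1 − 0.913) = 4.000 · √0.087 ≃ 4.000 · 0.295 ≃ 1.180
SE_diff = SEM · √2 ≃ 1.180 · 1.414 ≃ 1.668
z = 2 / 1.668 ≃ 1.199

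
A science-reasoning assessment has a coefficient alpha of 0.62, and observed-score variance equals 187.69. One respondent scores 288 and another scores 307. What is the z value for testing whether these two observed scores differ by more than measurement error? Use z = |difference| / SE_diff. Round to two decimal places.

1.59

SD = √187.69 = 13.70000
SEM = 13.70000 · √(1 − 0.62000) = 13.70000 · √0.38000 ≈ 13.70000 · 0.61644 ≈ 8.44525
SE_diff = SEM · √2 ≈ 8.44525 · 1.41421 ≈ 11.94338
z = |288 − 307| / 11.94338 = 19 / 11.94338 ≈ 1.59084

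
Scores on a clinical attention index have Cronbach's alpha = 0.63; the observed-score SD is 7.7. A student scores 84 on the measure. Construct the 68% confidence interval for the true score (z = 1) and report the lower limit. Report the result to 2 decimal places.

79.32

SEM = 7.7000·√(1 − 0.6300) ≃ 4.6837
Half-width = 1·4.6837 ≃ 4.6837
Lower bound: 84 − 4.6837 = 79.3163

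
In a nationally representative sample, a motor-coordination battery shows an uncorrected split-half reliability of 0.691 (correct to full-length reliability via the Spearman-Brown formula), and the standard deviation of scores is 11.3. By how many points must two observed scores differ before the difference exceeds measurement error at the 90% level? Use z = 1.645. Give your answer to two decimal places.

Spearman-Brown: r = 2(0.691) / (1 + 0.691) = 1.382 / 1.691 ≃ 0.817
SEM = 11.300×√(1 − 0.817) ≃ 4.830
Standard error of the difference = 4.830·√2 ≃ 6.831
Smallest detectable difference = 1.645×6.831 ≃ 11.237

11.24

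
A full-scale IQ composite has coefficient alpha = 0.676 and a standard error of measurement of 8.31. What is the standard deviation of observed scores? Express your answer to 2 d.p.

SD = 8.31 / √(1 − 0.676) ≈ 14.599

14.60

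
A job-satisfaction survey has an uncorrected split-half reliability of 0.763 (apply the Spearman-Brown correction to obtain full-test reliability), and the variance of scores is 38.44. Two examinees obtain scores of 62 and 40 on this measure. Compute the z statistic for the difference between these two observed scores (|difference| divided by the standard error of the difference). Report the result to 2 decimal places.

σ = 38.44^(1/2) = 6.200
Spearman-Brown: r = 2(0.763) / (1 + 0.763) = 1.526 / 1.763 ≈ 0.866
SEM = 6.200×√(1 − 0.866) ≈ 2.273
SE_diff = √2 × SEM ≈ 3.215
z = |62 − 40| / 3.215 = 22 / 3.215 ≈ 6.843

6.84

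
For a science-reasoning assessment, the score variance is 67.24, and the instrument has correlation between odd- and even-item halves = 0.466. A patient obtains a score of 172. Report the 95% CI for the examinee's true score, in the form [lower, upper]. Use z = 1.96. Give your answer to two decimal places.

SD = √67.24 ≈ 8.20000
Spearman-Brown: r = 2(0.466) / (1 + 0.466) = 0.93200 / 1.46600 ≈ 0.63574
The standard error of measurement is 8.20000·√(1 − 0.63574) ≈ 8.20000·0.60354 ≈ 4.94900.
Half-width = 1.96·4.94900 ≈ 9.70004
Interval: (162.29996, 181.70004)

[162.30, 181.70]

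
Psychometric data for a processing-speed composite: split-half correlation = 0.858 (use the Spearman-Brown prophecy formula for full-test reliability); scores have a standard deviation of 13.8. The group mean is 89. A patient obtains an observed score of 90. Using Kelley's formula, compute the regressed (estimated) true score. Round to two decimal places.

r_full = 2·0.858 / (1 + 0.858) ≈ 0.9236
Estimated true score = 0.9236×90 + (1 − 0.9236)×89 ≈ 89.9236

89.92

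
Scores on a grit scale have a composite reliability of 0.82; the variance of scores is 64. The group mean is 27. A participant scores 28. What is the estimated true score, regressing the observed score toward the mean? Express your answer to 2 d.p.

Estimated true score = 0.82000*28 + (1 − 0.82000)*27 ≃ 27.82000

27.82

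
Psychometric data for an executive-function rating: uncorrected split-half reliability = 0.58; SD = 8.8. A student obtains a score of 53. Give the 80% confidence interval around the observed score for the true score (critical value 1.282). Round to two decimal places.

[47.18, 58.82]

Full-length reliability (Spearman-Brown) = 2(0.58)/(1+0.58) ≈ 0.7342
The standard error of measurement is 8.8000*√(1 − 0.7342) ≈ 8.8000*0.5156 ≈ 4.5371.
Half-width = 1.282*4.5371 ≈ 5.8166
Interval: (47.1834, 58.8166)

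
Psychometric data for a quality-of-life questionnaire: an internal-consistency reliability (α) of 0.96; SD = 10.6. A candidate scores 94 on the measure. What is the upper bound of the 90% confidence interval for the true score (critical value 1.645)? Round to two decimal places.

97.49

The standard error of measurement is 10.6000×√(1 − 0.9600) ≃ 10.6000×0.2000 ≃ 2.1200.
Margin = 1.645 × 2.1200 ≃ 3.4874
Upper limit = 94 + 3.4874 ≃ 97.4874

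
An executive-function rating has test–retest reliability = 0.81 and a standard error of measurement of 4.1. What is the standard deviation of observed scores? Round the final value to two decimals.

9.41

SD = SEM / √(1 − r) = 4.1 / √0.1900 ≃ 4.1 / 0.4359 ≃ 9.4060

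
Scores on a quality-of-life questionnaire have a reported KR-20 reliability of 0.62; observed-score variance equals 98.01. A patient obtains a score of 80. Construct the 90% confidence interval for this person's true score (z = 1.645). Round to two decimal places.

SD = √98.01 ≃ 9.900
SEM = 9.900 * √(1 − 0.620) = 9.900 * √0.380 ≃ 9.900 * 0.616 ≃ 6.103
1.645 * SEM ≃ 10.039
Interval: (69.961, 90.039)

[69.96, 90.04]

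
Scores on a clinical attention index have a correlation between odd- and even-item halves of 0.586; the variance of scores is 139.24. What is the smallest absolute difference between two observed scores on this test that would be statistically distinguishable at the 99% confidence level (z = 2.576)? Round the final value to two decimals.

21.96

SD = √139.24 ≃ 11.8000
Full-length reliability (Spearman-Brown) = 2(0.586)/(1+0.586) ≃ 0.7390
SEM = 11.8000 × √(1 − 0.7390) = 11.8000 × √0.2610 ≃ 11.8000 × 0.5109 ≃ 6.0288
SE_diff = √2 × SEM ≃ 8.5260
Minimum reliable difference = 2.576 × SE_diff ≃ 2.576 × 8.5260 ≃ 21.9630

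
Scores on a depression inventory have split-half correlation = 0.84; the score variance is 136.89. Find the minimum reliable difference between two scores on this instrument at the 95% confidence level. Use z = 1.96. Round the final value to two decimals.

SD = √136.89 = 11.700
r_full = 2·0.84 / (1 + 0.84) ≈ 0.913
SEM = 11.700×√(1 − 0.913) ≈ 3.450
SE_diff = SEM × √2 ≈ 3.450 × 1.414 ≈ 4.879
Smallest detectable difference = 1.96×4.879 ≈ 9.563

9.56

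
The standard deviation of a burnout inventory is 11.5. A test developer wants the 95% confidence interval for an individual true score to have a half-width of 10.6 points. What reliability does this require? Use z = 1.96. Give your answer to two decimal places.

0.78

Required SEM = 10.6 / 1.96 ≈ 5.4082
r = 1 − (SEM / SD)² = 1 − (5.4082 / 11.5)² ≈ 1 − 0.2212 ≈ 0.7788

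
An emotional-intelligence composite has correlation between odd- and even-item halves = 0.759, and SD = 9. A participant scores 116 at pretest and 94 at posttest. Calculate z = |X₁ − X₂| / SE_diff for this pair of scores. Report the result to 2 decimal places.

Spearman-Brown: r = 2(0.759) / (1 + 0.759) = 1.51800 / 1.75900 ≈ 0.86299
SEM = 9.00000 · √(1 − 0.86299) = 9.00000 · √0.13701 ≈ 9.00000 · 0.37015 ≈ 3.33133
Standard error of the difference = 3.33133·√2 ≈ 4.71122
z = 22 / 4.71122 ≈ 4.66971

4.67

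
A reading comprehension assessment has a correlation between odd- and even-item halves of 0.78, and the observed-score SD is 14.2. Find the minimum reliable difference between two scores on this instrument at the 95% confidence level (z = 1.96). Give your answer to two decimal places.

Spearman-Brown: r = 2(0.78) / (1 + 0.78) = 1.56000 / 1.78000 ≃ 0.87640
SEM = 14.20000×√(1 − 0.87640) ≃ 4.99217
Standard error of the difference = 4.99217·√2 ≃ 7.06000
Smallest detectable difference = 1.96×7.06000 ≃ 13.83760

13.84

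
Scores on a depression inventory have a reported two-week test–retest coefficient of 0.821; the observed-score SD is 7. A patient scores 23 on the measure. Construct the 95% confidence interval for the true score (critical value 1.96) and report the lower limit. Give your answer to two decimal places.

SEM = 7.000 × √(1 − 0.821) = 7.000 × √0.179 ≃ 7.000 × 0.423 ≃ 2.962
1.96 × SEM ≃ 5.805
Lower bound: 23 − 5.805 = 17.195

17.20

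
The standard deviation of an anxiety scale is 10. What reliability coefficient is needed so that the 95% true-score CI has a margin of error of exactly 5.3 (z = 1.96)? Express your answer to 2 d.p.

SEM needed = half-width / z = 5.3/1.96 ≃ 2.704
Required reliability = 1 − (SEM/SD)² = 1 − 0.073 ≃ 0.927

0.93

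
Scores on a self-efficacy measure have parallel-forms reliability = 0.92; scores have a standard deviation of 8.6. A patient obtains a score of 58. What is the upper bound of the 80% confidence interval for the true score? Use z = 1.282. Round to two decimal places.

The standard error of measurement is 8.60000×√(1 − 0.92000) ≃ 8.60000×0.28284 ≃ 2.43245.
Half-width = 1.282×2.43245 ≃ 3.11840
Upper bound: 58 + 3.11840 = 61.11840

61.12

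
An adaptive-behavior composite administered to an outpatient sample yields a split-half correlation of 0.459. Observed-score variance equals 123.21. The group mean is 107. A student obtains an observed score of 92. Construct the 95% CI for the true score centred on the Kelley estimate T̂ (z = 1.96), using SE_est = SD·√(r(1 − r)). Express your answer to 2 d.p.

SD = √123.21 = 11.1000
r_full = 2·0.459 / (1 + 0.459) ≈ 0.6292
Estimated true score = 0.6292*92 + (1 − 0.6292)*107 ≈ 97.5620
SE_est = 11.1000*√(0.6292*0.3708) ≈ 5.3615
CI = 97.5620 ± 1.96 * 5.3615 → [87.0535, 108.0706]

[87.05, 108.07]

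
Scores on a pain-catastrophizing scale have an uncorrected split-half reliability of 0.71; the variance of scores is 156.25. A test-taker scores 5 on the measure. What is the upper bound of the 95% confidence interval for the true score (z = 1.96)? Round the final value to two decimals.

15.09

σ = 156.25^(1/2) = 12.500
r_full = 2·0.71 / (1 + 0.71) ≈ 0.830
SEM = 12.500 · √(1 − 0.830) = 12.500 · √0.170 ≈ 12.500 · 0.412 ≈ 5.148
Margin = 1.96 · 5.148 ≈ 10.089
Upper bound: 5 + 10.089 = 15.089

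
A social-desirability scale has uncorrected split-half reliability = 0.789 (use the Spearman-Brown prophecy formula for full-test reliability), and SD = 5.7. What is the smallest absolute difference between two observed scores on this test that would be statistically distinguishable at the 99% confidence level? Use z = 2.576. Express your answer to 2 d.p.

7.13

Full-length reliability (Spearman-Brown) = 2(0.789)/(1+0.789) ≃ 0.88206
SEM = 5.70000 · √(1 − 0.88206) = 5.70000 · √0.11794 ≃ 5.70000 · 0.34343 ≃ 1.95754
Standard error of the difference = 1.95754·√2 ≃ 2.76838
Minimum reliable difference = 2.576 · SE_diff ≃ 2.576 · 2.76838 ≃ 7.13135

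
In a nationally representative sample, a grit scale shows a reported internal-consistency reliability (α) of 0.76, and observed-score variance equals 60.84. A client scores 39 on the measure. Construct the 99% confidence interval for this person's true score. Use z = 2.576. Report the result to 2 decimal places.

[29.16, 48.84]

SD = √60.84 = 7.800
SEM = 7.800·√(1 − 0.760) ≈ 3.821
2.576 · SEM ≈ 9.843
99% CI: 39 ± 9.843 = [29.157, 48.843]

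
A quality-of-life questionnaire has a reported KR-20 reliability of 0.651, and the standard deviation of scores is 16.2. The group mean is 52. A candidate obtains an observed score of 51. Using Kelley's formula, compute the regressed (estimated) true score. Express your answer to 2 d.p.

T̂ = r·X + (1 − r)·M = 0.65100*51 + 0.34900*52 = 33.20100 + 18.14800 ≈ 51.34900

51.35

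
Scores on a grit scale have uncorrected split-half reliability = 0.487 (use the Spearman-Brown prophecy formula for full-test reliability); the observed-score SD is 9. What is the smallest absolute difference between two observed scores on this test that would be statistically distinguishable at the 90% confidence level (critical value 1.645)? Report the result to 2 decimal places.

Spearman-Brown: r = 2(0.487) / (1 + 0.487) = 0.9740 / 1.4870 ≃ 0.6550
SEM = 9.0000 * √(1 − 0.6550) = 9.0000 * √0.3450 ≃ 9.0000 * 0.5874 ≃ 5.2862
Standard error of the difference = 5.2862·√2 ≃ 7.4759
Minimum reliable difference = 1.645 * SE_diff ≃ 1.645 * 7.4759 ≃ 12.2978

12.30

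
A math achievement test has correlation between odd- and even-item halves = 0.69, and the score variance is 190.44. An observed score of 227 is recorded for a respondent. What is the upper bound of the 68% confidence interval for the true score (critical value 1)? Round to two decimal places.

SD = √190.44 ≈ 13.80000
r_full = 2·0.69 / (1 + 0.69) ≈ 0.81657
SEM = 13.80000*√(1 − 0.81657) ≈ 5.91040
Margin = 1 * 5.91040 ≈ 5.91040
Upper limit = 227 + 5.91040 ≈ 232.91040

232.91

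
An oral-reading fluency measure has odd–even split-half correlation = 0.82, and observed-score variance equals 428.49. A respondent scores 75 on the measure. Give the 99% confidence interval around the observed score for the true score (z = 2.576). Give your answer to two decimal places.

SD = √428.49 = 20.700
Full-length reliability (Spearman-Brown) = 2(0.82)/(1+0.82) ≈ 0.901
SEM = 20.700 × √(1 − 0.901) = 20.700 × √0.099 ≈ 20.700 × 0.314 ≈ 6.510
Margin = 2.576 × 6.510 ≈ 16.769
Interval: (58.231, 91.769)

[58.23, 91.77]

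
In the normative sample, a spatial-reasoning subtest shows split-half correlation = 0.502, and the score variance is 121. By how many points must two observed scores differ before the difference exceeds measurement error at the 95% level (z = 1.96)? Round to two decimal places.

17.56

SD = √121 = 11.0000
r_full = 2·0.502 / (1 + 0.502) ≃ 0.6684
SEM = 11.0000 · √(1 − 0.6684) = 11.0000 · √0.3316 ≃ 11.0000 · 0.5758 ≃ 6.3339
SE_diff = SEM · √2 ≃ 6.3339 · 1.4142 ≃ 8.9575
Smallest detectable difference = 1.96·8.9575 ≃ 17.5567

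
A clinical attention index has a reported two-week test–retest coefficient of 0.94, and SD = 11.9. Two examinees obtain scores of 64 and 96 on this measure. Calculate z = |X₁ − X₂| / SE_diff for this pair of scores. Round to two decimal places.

7.76

SEM = 11.9000 × √(1 − 0.9400) = 11.9000 × √0.0600 ≈ 11.9000 × 0.2449 ≈ 2.9149
Standard error of the difference = 2.9149·√2 ≈ 4.1223
z = 32 / 4.1223 ≈ 7.7627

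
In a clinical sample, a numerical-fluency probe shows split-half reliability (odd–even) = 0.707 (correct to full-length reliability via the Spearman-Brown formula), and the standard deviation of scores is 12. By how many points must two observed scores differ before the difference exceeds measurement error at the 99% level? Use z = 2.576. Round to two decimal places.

18.11

Spearman-Brown: r = 2(0.707) / (1 + 0.707) = 1.41400 / 1.70700 ≃ 0.82835
SEM = 12.00000 · √(1 − 0.82835) = 12.00000 · √0.17165 ≃ 12.00000 · 0.41430 ≃ 4.97162
Standard error of the difference = 4.97162·√2 ≃ 7.03094
Smallest detectable difference = 2.576·7.03094 ≃ 18.11170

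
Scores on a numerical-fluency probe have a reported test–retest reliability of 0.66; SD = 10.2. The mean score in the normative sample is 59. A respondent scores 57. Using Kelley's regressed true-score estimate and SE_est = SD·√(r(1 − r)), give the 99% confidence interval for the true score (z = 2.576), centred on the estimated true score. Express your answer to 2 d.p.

T̂ = 0.6600(57) + 0.3400(59) ≈ 57.6800
SE_est = SD * √(r(1 − r)) = 10.2000 * √0.2244 ≈ 10.2000 * 0.4737 ≈ 4.8318
CI = 57.6800 ± 2.576 * 4.8318 → [45.2332, 70.1268]

[45.23, 70.13]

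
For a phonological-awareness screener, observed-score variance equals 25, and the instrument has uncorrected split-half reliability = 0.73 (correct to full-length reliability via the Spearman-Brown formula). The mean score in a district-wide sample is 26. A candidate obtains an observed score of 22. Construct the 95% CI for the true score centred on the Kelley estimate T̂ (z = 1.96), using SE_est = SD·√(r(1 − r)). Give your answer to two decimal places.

[19.07, 26.18]

SD = √25 ≈ 5.0000
r_full = 2·0.73 / (1 + 0.73) ≈ 0.8439
Estimated true score = 0.8439*22 + (1 − 0.8439)*26 ≈ 22.6243
SE_est = SD * √(r(1 − r)) = 5.0000 * √0.1317 ≈ 5.0000 * 0.3629 ≈ 1.8146
CI = 22.6243 ± 1.96 * 1.8146 → [19.0677, 26.1809]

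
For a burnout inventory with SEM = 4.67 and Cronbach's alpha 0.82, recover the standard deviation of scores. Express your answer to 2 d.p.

SD = SEM / √(1 − r) = 4.67 / √0.180 ≈ 4.67 / 0.424 ≈ 11.007

11.01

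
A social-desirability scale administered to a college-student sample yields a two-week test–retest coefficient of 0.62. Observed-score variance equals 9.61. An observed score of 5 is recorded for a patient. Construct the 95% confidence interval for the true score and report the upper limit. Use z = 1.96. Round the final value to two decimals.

8.75

σ = 9.61^(1/2) = 3.10000
SEM = 3.10000 × √(1 − 0.62000) = 3.10000 × √0.38000 ≈ 3.10000 × 0.61644 ≈ 1.91097
1.96 × SEM ≈ 3.74550
Upper limit = 5 + 3.74550 ≈ 8.74550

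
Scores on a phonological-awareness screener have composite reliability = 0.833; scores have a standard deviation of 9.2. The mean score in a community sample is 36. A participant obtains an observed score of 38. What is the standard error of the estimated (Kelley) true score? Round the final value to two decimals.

3.43

SE_est = SD · √(r(1 − r)) = 9.2000 · √0.1391 ≈ 9.2000 · 0.3730 ≈ 3.4314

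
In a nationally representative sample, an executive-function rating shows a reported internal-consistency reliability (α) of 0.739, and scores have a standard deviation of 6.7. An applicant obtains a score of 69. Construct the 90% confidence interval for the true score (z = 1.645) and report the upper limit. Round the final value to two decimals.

74.63

SEM = 6.700 * √(1 − 0.739) = 6.700 * √0.261 ≃ 6.700 * 0.511 ≃ 3.423
Margin = 1.645 * 3.423 ≃ 5.631
Upper limit = 69 + 5.631 ≃ 74.631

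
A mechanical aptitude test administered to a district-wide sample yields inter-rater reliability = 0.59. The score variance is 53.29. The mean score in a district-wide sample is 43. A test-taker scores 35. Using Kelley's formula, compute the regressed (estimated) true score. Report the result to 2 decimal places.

T̂ = 0.59000(35) + 0.41000(43) ≈ 38.28000

38.28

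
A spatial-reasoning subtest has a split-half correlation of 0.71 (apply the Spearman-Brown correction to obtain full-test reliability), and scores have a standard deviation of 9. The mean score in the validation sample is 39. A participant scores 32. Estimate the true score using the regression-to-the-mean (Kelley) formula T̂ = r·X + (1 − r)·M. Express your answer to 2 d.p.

33.19

Spearman-Brown: r = 2(0.71) / (1 + 0.71) = 1.42000 / 1.71000 ≈ 0.83041
T̂ = r·X + (1 − r)·M = 0.83041·32 + 0.16959·39 ≈ 26.57310 + 6.61404 ≈ 33.18713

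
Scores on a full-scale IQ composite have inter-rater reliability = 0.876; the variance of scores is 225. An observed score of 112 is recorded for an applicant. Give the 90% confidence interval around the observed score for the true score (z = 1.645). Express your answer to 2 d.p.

[103.31, 120.69]

SD = √225 = 15.000
SEM = 15.000 × √(1 − 0.876) = 15.000 × √0.124 ≈ 15.000 × 0.352 ≈ 5.282
1.645 × SEM ≈ 8.689
90% CI: 112 ± 8.689 = [103.311, 120.689]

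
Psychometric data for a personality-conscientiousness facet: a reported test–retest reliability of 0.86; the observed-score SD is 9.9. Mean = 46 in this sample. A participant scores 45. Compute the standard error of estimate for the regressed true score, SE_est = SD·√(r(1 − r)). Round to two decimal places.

3.44

SE_est = 9.9000·√(0.8600·0.1400) ≈ 3.4352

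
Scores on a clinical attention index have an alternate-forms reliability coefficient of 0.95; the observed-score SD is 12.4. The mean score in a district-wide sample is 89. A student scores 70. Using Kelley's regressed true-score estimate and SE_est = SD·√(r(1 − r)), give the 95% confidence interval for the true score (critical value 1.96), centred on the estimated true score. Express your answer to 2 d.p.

[65.65, 76.25]

Estimated true score = 0.950×70 + (1 − 0.950)×89 ≈ 70.950
SE_est = 12.400×√(0.950×0.050) ≈ 2.703
CI = 70.950 ± 1.96 × 2.703 → [65.653, 76.247]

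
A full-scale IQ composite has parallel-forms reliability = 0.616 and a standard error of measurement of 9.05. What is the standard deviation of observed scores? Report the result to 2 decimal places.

14.60

SD = 9.05 / √(1 − 0.616) ≈ 14.6044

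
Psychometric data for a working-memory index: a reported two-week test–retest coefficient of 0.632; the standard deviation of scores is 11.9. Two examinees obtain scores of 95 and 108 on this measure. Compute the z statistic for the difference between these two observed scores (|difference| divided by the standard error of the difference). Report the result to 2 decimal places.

The standard error of measurement is 11.9000*√(1 − 0.6320) ≃ 11.9000*0.6066 ≃ 7.2189.
SE_diff = SEM * √2 ≃ 7.2189 * 1.4142 ≃ 10.2091
z = 13 / 10.2091 ≃ 1.2734

1.27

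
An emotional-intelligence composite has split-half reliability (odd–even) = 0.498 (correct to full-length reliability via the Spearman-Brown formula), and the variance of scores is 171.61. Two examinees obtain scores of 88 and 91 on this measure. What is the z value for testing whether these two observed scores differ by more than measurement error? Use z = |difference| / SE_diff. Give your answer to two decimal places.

SD = √171.61 = 13.10000
Full-length reliability (Spearman-Brown) = 2(0.498)/(1+0.498) ≈ 0.66489
SEM = 13.10000 · √(1 − 0.66489) = 13.10000 · √0.33511 ≈ 13.10000 · 0.57889 ≈ 7.58346
Standard error of the difference = 7.58346·√2 ≈ 10.72463
z = |88 − 91| / 10.72463 = 3 / 10.72463 ≈ 0.27973

0.28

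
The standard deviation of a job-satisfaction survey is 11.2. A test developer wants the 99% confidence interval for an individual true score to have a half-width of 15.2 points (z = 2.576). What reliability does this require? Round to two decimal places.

Required SEM = 15.2 / 2.576 ≈ 5.9006
Required reliability = 1 − (SEM/SD)² = 1 − 0.2776 ≈ 0.7224

0.72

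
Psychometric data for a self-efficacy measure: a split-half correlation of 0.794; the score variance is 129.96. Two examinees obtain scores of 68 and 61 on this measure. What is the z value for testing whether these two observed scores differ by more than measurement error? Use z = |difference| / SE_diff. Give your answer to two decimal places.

1.28

SD = √129.96 ≈ 11.400
Spearman-Brown: r = 2(0.794) / (1 + 0.794) = 1.588 / 1.794 ≈ 0.885
SEM = 11.400 * √(1 − 0.885) = 11.400 * √0.115 ≈ 11.400 * 0.339 ≈ 3.863
SE_diff = √2 * SEM ≈ 5.463
z = |68 − 61| / 5.463 = 7 / 5.463 ≈ 1.281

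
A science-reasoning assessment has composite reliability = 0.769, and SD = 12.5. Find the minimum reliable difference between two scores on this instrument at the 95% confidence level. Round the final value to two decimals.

SEM = 12.500*√(1 − 0.769) ≈ 6.008
Standard error of the difference = 6.008·√2 ≈ 8.496
Minimum reliable difference = 1.96 * SE_diff ≈ 1.96 * 8.496 ≈ 16.653

16.65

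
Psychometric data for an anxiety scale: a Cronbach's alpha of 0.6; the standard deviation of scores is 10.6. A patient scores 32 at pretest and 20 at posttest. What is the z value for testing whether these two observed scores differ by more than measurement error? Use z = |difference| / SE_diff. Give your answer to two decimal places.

SEM = 10.6000 · √(1 − 0.6000) = 10.6000 · √0.4000 ≈ 10.6000 · 0.6325 ≈ 6.7040
Standard error of the difference = 6.7040·√2 ≈ 9.4809
z = 12 / 9.4809 ≈ 1.2657

1.27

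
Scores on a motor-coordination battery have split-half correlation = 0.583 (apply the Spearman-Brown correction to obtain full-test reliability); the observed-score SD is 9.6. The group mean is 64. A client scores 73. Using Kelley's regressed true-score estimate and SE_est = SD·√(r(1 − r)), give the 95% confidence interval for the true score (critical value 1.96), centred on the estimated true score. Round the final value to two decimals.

[62.34, 78.92]

Spearman-Brown: r = 2(0.583) / (1 + 0.583) = 1.1660 / 1.5830 ≈ 0.7366
T̂ = 0.7366(73) + 0.2634(64) ≈ 70.6292
SE_est = 9.6000·√(0.7366·0.2634) ≈ 4.2287
CI = 70.6292 ± 1.96 · 4.2287 → [62.3409, 78.9175]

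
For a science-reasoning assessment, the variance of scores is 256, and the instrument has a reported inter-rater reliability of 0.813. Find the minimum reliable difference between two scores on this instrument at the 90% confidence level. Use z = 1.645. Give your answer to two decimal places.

SD = √256 = 16.000
SEM = 16.000 × √(1 − 0.813) = 16.000 × √0.187 ≈ 16.000 × 0.432 ≈ 6.919
SE_diff = SEM × √2 ≈ 6.919 × 1.414 ≈ 9.785
Minimum reliable difference = 1.645 × SE_diff ≈ 1.645 × 9.785 ≈ 16.096

16.10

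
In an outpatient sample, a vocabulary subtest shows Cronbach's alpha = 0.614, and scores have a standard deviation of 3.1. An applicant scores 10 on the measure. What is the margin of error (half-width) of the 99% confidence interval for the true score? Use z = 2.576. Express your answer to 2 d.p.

The standard error of measurement is 3.100*√(1 − 0.614) ≃ 3.100*0.621 ≃ 1.926.
Half-width = 2.576*1.926 ≃ 4.961

4.96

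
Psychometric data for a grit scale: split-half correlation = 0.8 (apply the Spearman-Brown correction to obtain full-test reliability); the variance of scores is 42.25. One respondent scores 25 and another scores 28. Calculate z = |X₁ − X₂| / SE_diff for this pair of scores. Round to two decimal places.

0.98

SD = √42.25 = 6.500
Full-length reliability (Spearman-Brown) = 2(0.8)/(1+0.8) ≈ 0.889
SEM = 6.500*√(1 − 0.889) ≈ 2.167
Standard error of the difference = 2.167·√2 ≈ 3.064
z = |25 − 28| / 3.064 = 3 / 3.064 ≈ 0.979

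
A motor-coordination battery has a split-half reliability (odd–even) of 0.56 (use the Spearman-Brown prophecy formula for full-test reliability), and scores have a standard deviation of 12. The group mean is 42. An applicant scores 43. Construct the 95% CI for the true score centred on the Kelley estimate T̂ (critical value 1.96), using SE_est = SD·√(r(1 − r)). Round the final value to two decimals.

r_full = 2·0.56 / (1 + 0.56) ≃ 0.718
Estimated true score = 0.718*43 + (1 − 0.718)*42 ≃ 42.718
SE_est = SD * √(r(1 − r)) = 12.000 * √0.202 ≃ 12.000 * 0.450 ≃ 5.400
95% CI: 42.718 ± 10.584 ≃ (32.134, 53.302)

[32.13, 53.30]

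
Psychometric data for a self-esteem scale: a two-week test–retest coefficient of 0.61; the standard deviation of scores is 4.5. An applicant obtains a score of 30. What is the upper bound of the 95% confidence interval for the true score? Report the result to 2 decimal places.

35.51

SEM = 4.5000 * √(1 − 0.6100) = 4.5000 * √0.3900 ≈ 4.5000 * 0.6245 ≈ 2.8102
1.96 * SEM ≈ 5.5081
Upper bound: 30 + 5.5081 = 35.5081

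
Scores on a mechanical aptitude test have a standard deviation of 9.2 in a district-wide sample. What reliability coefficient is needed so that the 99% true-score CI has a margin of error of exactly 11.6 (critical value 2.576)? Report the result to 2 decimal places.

SEM needed = half-width / z = 11.6/2.576 ≈ 4.5031
r = 1 − (4.5031/9.2)² ≈ 1 − 0.2396 ≈ 0.7604

0.76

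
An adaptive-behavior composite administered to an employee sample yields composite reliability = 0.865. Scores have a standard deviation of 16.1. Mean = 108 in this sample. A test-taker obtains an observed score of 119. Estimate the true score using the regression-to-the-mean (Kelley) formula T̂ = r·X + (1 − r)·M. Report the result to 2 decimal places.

T̂ = 0.865(119) + 0.135(108) ≃ 117.515

117.52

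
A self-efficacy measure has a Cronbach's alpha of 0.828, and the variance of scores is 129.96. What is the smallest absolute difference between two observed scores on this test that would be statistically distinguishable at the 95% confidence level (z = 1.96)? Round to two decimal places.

13.11

SD = √129.96 = 11.40000
The standard error of measurement is 11.40000×√(1 − 0.82800) ≃ 11.40000×0.41473 ≃ 4.72791.
SE_diff = SEM × √2 ≃ 4.72791 × 1.41421 ≃ 6.68627
Minimum reliable difference = 1.96 × SE_diff ≃ 1.96 × 6.68627 ≃ 13.10509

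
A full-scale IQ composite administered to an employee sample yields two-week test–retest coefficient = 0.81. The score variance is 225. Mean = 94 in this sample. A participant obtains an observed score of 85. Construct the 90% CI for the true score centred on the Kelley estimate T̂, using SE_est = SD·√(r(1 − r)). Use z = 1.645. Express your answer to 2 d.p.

[77.03, 96.39]

SD = √225 ≈ 15.0000
T̂ = r·X + (1 − r)·M = 0.8100*85 + 0.1900*94 = 68.8500 + 17.8600 ≈ 86.7100
SE_est = 15.0000*√(0.8100*0.1900) ≈ 5.8845
CI = 86.7100 ± 1.645 * 5.8845 → [77.0300, 96.3900]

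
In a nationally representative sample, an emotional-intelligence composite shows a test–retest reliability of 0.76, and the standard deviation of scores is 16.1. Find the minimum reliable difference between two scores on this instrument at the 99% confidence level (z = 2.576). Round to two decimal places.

SEM = 16.100×√(1 − 0.760) ≃ 7.887
SE_diff = √2 × SEM ≃ 11.154
Smallest detectable difference = 2.576×11.154 ≃ 28.734

28.73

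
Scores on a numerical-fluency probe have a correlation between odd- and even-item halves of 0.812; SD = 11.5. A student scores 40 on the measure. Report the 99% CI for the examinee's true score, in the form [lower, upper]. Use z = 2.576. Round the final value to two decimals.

[30.46, 49.54]

r_full = 2·0.812 / (1 + 0.812) ≈ 0.896
SEM = 11.500 · √(1 − 0.896) = 11.500 · √0.104 ≈ 11.500 · 0.322 ≈ 3.704
Margin = 2.576 · 3.704 ≈ 9.542
CI = 40 ± 9.542 → [30.458, 49.542]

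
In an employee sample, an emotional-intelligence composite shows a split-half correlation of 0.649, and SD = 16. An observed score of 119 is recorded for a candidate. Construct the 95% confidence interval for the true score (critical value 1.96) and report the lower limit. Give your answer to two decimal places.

Spearman-Brown: r = 2(0.649) / (1 + 0.649) = 1.2980 / 1.6490 ≈ 0.7871
SEM = 16.0000·√(1 − 0.7871) ≈ 7.3818
Half-width = 1.96·7.3818 ≈ 14.4684
Lower bound: 119 − 14.4684 = 104.5316

104.53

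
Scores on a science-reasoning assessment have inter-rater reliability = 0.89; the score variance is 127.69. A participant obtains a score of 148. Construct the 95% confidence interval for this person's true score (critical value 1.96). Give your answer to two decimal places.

SD = √127.69 ≈ 11.30000
SEM = 11.30000 * √(1 − 0.89000) = 11.30000 * √0.11000 ≈ 11.30000 * 0.33166 ≈ 3.74779
Half-width = 1.96*3.74779 ≈ 7.34566
Interval: (140.65434, 155.34566)

[140.65, 155.35]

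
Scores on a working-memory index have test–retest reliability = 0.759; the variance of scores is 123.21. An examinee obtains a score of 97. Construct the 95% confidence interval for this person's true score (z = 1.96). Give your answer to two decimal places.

[86.32, 107.68]

SD = √123.21 = 11.1000
SEM = 11.1000 * √(1 − 0.7590) = 11.1000 * √0.2410 ≈ 11.1000 * 0.4909 ≈ 5.4492
Half-width = 1.96*5.4492 ≈ 10.6804
Interval: (86.3196, 107.6804)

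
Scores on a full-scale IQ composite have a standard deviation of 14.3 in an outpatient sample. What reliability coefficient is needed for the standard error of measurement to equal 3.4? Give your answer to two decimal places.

Required reliability = 1 − (SEM/SD)² = 1 − 0.0565 ≃ 0.9435

0.94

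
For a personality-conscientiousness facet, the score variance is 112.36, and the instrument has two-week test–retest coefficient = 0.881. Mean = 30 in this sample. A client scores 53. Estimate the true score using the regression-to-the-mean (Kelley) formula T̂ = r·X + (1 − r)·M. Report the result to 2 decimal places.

T̂ = r·X + (1 − r)·M = 0.8810·53 + 0.1190·30 = 46.6930 + 3.5700 ≈ 50.2630

50.26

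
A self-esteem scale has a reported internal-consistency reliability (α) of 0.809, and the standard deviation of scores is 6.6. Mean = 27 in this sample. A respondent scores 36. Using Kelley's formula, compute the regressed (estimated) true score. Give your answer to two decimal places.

T̂ = r·X + (1 − r)·M = 0.8090*36 + 0.1910*27 = 29.1240 + 5.1570 ≈ 34.2810

34.28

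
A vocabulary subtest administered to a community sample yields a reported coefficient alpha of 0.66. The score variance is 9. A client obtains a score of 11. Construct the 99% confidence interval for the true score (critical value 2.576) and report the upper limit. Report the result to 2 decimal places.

SD = √9 ≈ 3.0000
SEM = 3.0000 · √(1 − 0.6600) = 3.0000 · √0.3400 ≈ 3.0000 · 0.5831 ≈ 1.7493
2.576 · SEM ≈ 4.5062
Upper limit = 11 + 4.5062 ≈ 15.5062

15.51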